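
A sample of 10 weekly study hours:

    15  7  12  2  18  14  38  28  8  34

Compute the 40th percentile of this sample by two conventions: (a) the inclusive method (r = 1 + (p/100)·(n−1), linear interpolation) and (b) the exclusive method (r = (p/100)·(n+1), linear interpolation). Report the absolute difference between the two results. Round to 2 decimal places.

Sorted: 2, 7, 8, 12, 14, 15, 18, 28, 34, 38.
n = 10.
(a) r = 4.6; between ranks 4 (12) and 5 (14): 13.2.
(b) r = 4.4; between ranks 4 (12) and 5 (14): 12.8.
|13.2 − 12.8| = 0.4.

0.40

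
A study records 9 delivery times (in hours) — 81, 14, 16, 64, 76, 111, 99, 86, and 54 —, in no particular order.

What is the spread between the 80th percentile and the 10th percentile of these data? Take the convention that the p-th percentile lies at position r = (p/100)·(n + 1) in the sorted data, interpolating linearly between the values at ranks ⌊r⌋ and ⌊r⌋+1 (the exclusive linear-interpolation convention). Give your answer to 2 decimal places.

Sorted: 14, 16, 54, 64, 76, 81, 86, 99, 111.
n = 9.
P10: r = 1 (integer) → 14.
P80: r = 8 (integer) → 99.
Difference: 99 − 14 = 85.

85.00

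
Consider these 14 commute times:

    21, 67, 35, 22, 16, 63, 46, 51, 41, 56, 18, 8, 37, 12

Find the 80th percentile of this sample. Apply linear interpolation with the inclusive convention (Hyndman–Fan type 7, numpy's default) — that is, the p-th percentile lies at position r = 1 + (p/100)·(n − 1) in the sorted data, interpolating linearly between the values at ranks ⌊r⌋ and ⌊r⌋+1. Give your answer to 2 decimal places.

53.00

Sorted: 8, 12, 16, 18, 21, 22, 35, 37, 41, 46, 51, 56, 63, 67.
n = 14.
r = 1 + (80/100)·(14 − 1) = 1 + 10.4 = 11.4.
Rank 11 is 51 and rank 12 is 56.
Interpolate: 51 + 0.4·(56 − 51) = 51 + 0.4·5 = 53.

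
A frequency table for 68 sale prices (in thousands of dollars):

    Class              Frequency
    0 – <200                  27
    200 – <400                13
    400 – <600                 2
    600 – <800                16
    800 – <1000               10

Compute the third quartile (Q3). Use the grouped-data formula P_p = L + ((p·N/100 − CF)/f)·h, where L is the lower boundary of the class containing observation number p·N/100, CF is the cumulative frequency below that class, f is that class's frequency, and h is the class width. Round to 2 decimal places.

712.50

N = 68; target position k = 75/100 · 68 = 51.
Cumulative frequencies: 27, 40, 42, 58, 68.
Observation 51 falls in the class 600 – <800.
L = 600, CF = 42, f = 16, h = 200.
P75 = 600 + ((51 − 42)/16)·200 = 600 + 112.5 = 712.5.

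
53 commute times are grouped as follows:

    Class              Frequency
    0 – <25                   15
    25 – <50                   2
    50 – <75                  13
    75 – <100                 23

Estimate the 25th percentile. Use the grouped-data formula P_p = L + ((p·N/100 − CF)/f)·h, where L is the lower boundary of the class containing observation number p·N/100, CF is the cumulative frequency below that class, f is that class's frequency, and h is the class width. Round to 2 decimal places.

N = 53; target position k = 25/100 · 53 = 13.25.
Cumulative frequencies: 15, 17, 30, 53.
Observation 13.25 falls in the class 0 – <25.
L = 0, CF = 0, f = 15, h = 25.
P25 = 0 + ((13.25 − 0)/15)·25 = 0 + 22.0833 = 22.0833.

22.08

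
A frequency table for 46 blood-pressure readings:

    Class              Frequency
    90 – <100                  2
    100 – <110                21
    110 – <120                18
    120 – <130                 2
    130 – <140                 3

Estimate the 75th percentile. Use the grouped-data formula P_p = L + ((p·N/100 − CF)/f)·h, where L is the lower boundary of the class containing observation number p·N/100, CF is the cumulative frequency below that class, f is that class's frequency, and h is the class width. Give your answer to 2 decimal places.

N = 46; target position k = 75/100 · 46 = 34.5.
Cumulative frequencies: 2, 23, 41, 43, 46.
Observation 34.5 falls in the class 110 – <120.
L = 110, CF = 23, f = 18, h = 10.
P75 = 110 + ((34.5 − 23)/18)·10 = 110 + 6.38889 = 116.389.

116.39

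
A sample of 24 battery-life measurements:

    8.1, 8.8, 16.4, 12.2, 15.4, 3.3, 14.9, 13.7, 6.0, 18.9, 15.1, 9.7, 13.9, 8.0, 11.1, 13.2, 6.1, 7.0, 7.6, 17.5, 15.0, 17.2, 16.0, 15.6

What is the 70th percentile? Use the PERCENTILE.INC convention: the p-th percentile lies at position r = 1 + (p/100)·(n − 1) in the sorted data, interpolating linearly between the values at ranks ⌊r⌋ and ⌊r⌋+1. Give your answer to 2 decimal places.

15.13

Sorted: 3.3, 6.0, 6.1, 7.0, 7.6, 8.0, 8.1, 8.8, 9.7, 11.1, 12.2, 13.2, 13.7, 13.9, 14.9, 15.0, 15.1, 15.4, 15.6, 16.0, 16.4, 17.2, 17.5, 18.9.
n = 24.
r = 1 + (70/100)·(24 − 1) = 1 + 16.1 = 17.1.
Rank 17 is 15.1 and rank 18 is 15.4.
Interpolate: 15.1 + 0.1·(15.4 − 15.1) = 15.1 + 0.1·0.3 = 15.13.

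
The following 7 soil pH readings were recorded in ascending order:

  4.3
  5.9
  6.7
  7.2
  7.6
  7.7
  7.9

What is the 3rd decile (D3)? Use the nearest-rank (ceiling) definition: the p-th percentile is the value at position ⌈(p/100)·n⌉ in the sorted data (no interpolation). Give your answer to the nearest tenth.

n = 7.
Position = ⌈30/100 · 7⌉ = ⌈2.1⌉ = 3.
The value at rank 3 is 6.7.

6.7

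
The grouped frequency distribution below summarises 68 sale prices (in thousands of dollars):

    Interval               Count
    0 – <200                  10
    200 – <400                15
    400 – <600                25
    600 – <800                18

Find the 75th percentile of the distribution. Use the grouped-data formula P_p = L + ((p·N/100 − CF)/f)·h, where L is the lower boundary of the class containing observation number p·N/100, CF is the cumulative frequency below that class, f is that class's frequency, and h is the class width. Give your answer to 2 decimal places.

N = 68; target position k = 75/100 · 68 = 51.
Cumulative frequencies: 10, 25, 50, 68.
Observation 51 falls in the class 600 – <800.
L = 600, CF = 50, f = 18, h = 200.
P75 = 600 + ((51 − 50)/18)·200 = 600 + 11.1111 = 611.111.

611.11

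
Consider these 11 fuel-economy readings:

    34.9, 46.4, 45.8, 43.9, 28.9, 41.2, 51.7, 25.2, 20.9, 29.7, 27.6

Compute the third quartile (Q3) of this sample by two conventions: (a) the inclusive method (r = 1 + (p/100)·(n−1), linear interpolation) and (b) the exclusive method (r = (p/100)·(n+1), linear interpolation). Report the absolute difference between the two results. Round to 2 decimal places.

0.95

Sorted: 20.9, 25.2, 27.6, 28.9, 29.7, 34.9, 41.2, 43.9, 45.8, 46.4, 51.7.
n = 11.
(a) r = 8.5; between ranks 8 (43.9) and 9 (45.8): 44.85.
(b) r = 9 → value at rank 9 = 45.8.
|44.85 − 45.8| = 0.95.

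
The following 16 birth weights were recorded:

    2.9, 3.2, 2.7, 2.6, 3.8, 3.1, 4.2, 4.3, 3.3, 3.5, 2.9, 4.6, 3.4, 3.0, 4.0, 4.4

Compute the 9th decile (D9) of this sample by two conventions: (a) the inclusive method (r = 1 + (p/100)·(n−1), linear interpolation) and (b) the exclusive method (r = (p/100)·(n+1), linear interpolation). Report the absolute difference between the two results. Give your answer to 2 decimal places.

0.11

Sorted: 2.6, 2.7, 2.9, 2.9, 3.0, 3.1, 3.2, 3.3, 3.4, 3.5, 3.8, 4.0, 4.2, 4.3, 4.4, 4.6.
n = 16.
(a) r = 14.5; between ranks 14 (4.3) and 15 (4.4): 4.35.
(b) r = 15.3; between ranks 15 (4.4) and 16 (4.6): 4.46.
|4.35 − 4.46| = 0.11.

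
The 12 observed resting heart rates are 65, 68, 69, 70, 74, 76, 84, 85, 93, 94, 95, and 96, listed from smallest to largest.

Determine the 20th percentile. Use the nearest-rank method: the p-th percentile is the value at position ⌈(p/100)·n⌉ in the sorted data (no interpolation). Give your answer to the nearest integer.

n = 12.
Position = ⌈20/100 · 12⌉ = ⌈2.4⌉ = 3.
The value at rank 3 is 69.

69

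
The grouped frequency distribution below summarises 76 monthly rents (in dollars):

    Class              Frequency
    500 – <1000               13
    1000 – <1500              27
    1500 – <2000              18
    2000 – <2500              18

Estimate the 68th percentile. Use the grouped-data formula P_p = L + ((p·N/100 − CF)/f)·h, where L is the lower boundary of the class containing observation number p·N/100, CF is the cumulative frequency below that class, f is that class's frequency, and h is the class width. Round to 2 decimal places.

N = 76; target position k = 68/100 · 76 = 51.68.
Cumulative frequencies: 13, 40, 58, 76.
Observation 51.68 falls in the class 1500 – <2000.
L = 1500, CF = 40, f = 18, h = 500.
P68 = 1500 + ((51.68 − 40)/18)·500 = 1500 + 324.444 = 1824.44.

1824.44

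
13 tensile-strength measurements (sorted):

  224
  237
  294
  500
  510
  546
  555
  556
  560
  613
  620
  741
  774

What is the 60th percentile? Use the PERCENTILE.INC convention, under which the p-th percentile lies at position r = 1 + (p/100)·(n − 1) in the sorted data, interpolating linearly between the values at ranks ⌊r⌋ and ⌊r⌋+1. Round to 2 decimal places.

556.80

n = 13.
r = 1 + (60/100)·(13 − 1) = 1 + 7.2 = 8.2.
Rank 8 is 556 and rank 9 is 560.
Interpolate: 556 + 0.2·(560 − 556) = 556 + 0.2·4 = 556.8.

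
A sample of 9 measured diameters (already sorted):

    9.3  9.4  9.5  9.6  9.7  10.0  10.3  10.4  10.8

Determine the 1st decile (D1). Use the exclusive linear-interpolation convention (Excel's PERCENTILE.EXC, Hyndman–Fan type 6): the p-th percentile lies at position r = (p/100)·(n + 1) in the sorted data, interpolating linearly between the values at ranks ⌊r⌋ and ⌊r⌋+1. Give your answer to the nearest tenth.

9.3

n = 9.
r = (10/100)·(9 + 1) = 1.
r is an integer, so P10 is the value at rank 1: 9.3.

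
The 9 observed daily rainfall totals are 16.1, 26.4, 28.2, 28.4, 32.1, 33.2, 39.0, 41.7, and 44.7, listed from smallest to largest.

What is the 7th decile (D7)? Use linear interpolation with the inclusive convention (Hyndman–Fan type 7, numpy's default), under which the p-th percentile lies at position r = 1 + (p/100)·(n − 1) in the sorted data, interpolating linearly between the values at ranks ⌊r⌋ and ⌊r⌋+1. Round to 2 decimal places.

36.68

n = 9.
r = 1 + (70/100)·(9 − 1) = 1 + 5.6 = 6.6.
Rank 6 is 33.2 and rank 7 is 39.0.
Interpolate: 33.2 + 0.6·(39.0 − 33.2) = 33.2 + 0.6·5.8 = 36.68.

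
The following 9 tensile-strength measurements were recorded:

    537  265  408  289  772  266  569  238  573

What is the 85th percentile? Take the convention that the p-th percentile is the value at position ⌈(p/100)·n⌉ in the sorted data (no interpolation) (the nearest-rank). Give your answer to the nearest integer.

Sorted: 238, 265, 266, 289, 408, 537, 569, 573, 772.
n = 9.
Position = ⌈85/100 · 9⌉ = ⌈7.65⌉ = 8.
The value at rank 8 is 573.

573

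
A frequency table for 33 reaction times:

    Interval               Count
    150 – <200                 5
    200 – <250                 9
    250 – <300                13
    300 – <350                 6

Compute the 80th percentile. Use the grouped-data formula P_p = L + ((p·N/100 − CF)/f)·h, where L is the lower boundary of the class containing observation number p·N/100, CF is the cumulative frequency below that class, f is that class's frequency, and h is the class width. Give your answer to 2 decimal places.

N = 33; target position k = 80/100 · 33 = 26.4.
Cumulative frequencies: 5, 14, 27, 33.
Observation 26.4 falls in the class 250 – <300.
L = 250, CF = 14, f = 13, h = 50.
P80 = 250 + ((26.4 − 14)/13)·50 = 250 + 47.6923 = 297.692.

297.69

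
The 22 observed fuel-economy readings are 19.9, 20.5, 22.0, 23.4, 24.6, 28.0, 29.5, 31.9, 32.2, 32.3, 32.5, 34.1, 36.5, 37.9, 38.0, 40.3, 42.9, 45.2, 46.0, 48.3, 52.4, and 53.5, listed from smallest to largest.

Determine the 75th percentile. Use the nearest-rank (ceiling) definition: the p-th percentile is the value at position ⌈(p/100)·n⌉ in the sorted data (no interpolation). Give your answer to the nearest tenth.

n = 22.
Position = ⌈75/100 · 22⌉ = ⌈16.5⌉ = 17.
The value at rank 17 is 42.9.

42.9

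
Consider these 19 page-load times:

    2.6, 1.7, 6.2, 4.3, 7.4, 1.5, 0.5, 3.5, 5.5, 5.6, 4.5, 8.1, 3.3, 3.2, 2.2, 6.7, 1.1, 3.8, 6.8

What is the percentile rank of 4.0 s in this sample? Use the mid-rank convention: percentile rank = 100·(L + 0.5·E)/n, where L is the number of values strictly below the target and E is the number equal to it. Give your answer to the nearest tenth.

Sorted: 0.5, 1.1, 1.5, 1.7, 2.2, 2.6, 3.2, 3.3, 3.5, 3.8, 4.3, 4.5, 5.5, 5.6, 6.2, 6.7, 6.8, 7.4, 8.1.
Count below 4.0: L = 10; count equal: E = 0; n = 19.
Percentile rank = 100·(10 + 0.5·0)/19 = 100·10/19 = 52.63.

52.6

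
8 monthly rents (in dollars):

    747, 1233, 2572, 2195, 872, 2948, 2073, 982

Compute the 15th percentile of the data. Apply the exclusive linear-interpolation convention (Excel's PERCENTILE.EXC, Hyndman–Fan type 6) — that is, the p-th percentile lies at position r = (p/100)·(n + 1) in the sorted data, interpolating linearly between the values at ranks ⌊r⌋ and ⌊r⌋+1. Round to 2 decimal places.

Sorted: 747, 872, 982, 1233, 2073, 2195, 2572, 2948.
n = 8.
r = (15/100)·(8 + 1) = 1.35.
Rank 1 is 747 and rank 2 is 872.
Interpolate: 747 + 0.35·(872 − 747) = 747 + 0.35·125 = 790.75.

790.75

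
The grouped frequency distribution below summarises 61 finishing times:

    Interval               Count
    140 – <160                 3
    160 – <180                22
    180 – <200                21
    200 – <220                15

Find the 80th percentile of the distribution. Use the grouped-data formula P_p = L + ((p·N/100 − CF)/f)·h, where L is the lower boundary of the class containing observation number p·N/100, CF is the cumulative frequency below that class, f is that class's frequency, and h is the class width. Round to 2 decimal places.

N = 61; target position k = 80/100 · 61 = 48.8.
Cumulative frequencies: 3, 25, 46, 61.
Observation 48.8 falls in the class 200 – <220.
L = 200, CF = 46, f = 15, h = 20.
P80 = 200 + ((48.8 − 46)/15)·20 = 200 + 3.73333 = 203.733.

203.73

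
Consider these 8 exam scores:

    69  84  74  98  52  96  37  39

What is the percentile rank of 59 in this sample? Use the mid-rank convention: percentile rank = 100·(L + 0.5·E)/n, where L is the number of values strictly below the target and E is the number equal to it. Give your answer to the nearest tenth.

Sorted: 37, 39, 52, 69, 74, 84, 96, 98.
Count below 59: L = 3; count equal: E = 0; n = 8.
Percentile rank = 100·(3 + 0.5·0)/8 = 100·3/8 = 37.5.

37.5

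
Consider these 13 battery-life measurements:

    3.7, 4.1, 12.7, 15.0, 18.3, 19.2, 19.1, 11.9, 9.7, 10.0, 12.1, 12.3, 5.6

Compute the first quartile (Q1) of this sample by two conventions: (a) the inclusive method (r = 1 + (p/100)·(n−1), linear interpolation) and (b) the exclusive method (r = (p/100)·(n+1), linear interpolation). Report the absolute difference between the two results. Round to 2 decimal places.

Sorted: 3.7, 4.1, 5.6, 9.7, 10.0, 11.9, 12.1, 12.3, 12.7, 15.0, 18.3, 19.1, 19.2.
n = 13.
(a) r = 4 → value at rank 4 = 9.7.
(b) r = 3.5; between ranks 3 (5.6) and 4 (9.7): 7.65.
|9.7 − 7.65| = 2.05.

2.05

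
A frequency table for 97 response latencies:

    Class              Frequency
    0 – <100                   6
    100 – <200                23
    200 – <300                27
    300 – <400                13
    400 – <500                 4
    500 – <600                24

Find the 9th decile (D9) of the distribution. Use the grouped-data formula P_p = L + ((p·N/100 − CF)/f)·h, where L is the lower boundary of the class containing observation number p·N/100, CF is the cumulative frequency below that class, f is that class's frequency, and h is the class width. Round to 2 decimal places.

559.58

N = 97; target position k = 90/100 · 97 = 87.3.
Cumulative frequencies: 6, 29, 56, 69, 73, 97.
Observation 87.3 falls in the class 500 – <600.
L = 500, CF = 73, f = 24, h = 100.
P90 = 500 + ((87.3 − 73)/24)·100 = 500 + 59.5833 = 559.583.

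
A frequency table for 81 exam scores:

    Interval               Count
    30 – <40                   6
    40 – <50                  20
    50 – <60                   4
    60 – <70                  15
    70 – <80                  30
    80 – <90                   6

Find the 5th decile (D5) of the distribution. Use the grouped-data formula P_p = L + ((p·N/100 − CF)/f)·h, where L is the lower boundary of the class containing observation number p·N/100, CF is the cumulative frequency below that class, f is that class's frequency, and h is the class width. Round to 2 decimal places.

N = 81; target position k = 50/100 · 81 = 40.5.
Cumulative frequencies: 6, 26, 30, 45, 75, 81.
Observation 40.5 falls in the class 60 – <70.
L = 60, CF = 30, f = 15, h = 10.
P50 = 60 + ((40.5 − 30)/15)·10 = 60 + 7 = 67.

67.00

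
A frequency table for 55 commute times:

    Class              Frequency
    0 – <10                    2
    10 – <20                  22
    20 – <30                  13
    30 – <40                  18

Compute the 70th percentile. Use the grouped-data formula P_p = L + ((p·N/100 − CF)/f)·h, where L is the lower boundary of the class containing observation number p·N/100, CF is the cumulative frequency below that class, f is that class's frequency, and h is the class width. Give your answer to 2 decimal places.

30.83

N = 55; target position k = 70/100 · 55 = 38.5.
Cumulative frequencies: 2, 24, 37, 55.
Observation 38.5 falls in the class 30 – <40.
L = 30, CF = 37, f = 18, h = 10.
P70 = 30 + ((38.5 − 37)/18)·10 = 30 + 0.833333 = 30.8333.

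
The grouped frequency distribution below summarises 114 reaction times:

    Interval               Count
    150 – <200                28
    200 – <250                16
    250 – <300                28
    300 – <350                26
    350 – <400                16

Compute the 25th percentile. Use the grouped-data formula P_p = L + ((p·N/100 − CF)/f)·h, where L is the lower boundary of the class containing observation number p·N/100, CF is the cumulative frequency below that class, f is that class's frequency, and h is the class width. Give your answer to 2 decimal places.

201.56

N = 114; target position k = 25/100 · 114 = 28.5.
Cumulative frequencies: 28, 44, 72, 98, 114.
Observation 28.5 falls in the class 200 – <250.
L = 200, CF = 28, f = 16, h = 50.
P25 = 200 + ((28.5 − 28)/16)·50 = 200 + 1.5625 = 201.562.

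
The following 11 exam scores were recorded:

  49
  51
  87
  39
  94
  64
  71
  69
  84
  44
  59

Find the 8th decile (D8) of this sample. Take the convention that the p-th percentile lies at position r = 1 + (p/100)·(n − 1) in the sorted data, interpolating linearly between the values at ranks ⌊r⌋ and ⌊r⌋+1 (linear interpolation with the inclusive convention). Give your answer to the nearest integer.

84

Sorted: 39, 44, 49, 51, 59, 64, 69, 71, 84, 87, 94.
n = 11.
r = 1 + (80/100)·(11 − 1) = 1 + 8 = 9.
r is an integer, so P80 is the value at rank 9: 84.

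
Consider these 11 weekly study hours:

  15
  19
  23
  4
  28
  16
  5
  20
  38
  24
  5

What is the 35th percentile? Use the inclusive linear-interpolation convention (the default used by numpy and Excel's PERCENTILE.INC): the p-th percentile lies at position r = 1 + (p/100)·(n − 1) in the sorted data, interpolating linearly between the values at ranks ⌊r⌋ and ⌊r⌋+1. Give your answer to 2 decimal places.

Sorted: 4, 5, 5, 15, 16, 19, 20, 23, 24, 28, 38.
n = 11.
r = 1 + (35/100)·(11 − 1) = 1 + 3.5 = 4.5.
Rank 4 is 15 and rank 5 is 16.
Interpolate: 15 + 0.5·(16 − 15) = 15 + 0.5·1 = 15.5.

15.50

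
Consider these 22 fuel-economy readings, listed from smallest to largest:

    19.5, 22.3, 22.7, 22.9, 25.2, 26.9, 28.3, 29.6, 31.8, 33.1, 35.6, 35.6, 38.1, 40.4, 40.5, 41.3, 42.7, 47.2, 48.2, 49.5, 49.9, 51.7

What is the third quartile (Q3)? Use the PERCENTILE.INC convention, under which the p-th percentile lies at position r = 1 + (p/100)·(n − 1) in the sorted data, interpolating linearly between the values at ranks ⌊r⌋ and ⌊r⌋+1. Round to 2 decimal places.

n = 22.
r = 1 + (75/100)·(22 − 1) = 1 + 15.75 = 16.75.
Rank 16 is 41.3 and rank 17 is 42.7.
Interpolate: 41.3 + 0.75·(42.7 − 41.3) = 41.3 + 0.75·1.4 = 42.35.

42.35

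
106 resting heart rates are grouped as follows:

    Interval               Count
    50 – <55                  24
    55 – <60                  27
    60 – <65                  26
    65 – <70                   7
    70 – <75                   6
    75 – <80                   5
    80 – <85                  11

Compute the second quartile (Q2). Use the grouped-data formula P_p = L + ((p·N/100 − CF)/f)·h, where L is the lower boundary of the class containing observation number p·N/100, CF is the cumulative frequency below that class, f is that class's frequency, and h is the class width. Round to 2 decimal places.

60.38

N = 106; target position k = 50/100 · 106 = 53.
Cumulative frequencies: 24, 51, 77, 84, 90, 95, 106.
Observation 53 falls in the class 60 – <65.
L = 60, CF = 51, f = 26, h = 5.
P50 = 60 + ((53 − 51)/26)·5 = 60 + 0.384615 = 60.3846.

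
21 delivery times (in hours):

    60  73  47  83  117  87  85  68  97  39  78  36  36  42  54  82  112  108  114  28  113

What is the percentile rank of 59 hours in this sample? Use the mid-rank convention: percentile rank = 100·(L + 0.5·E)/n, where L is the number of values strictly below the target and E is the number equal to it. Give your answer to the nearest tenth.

Sorted: 28, 36, 36, 39, 42, 47, 54, 60, 68, 73, 78, 82, 83, 85, 87, 97, 108, 112, 113, 114, 117.
Count below 59: L = 7; count equal: E = 0; n = 21.
Percentile rank = 100·(7 + 0.5·0)/21 = 100·7/21 = 33.33.

33.3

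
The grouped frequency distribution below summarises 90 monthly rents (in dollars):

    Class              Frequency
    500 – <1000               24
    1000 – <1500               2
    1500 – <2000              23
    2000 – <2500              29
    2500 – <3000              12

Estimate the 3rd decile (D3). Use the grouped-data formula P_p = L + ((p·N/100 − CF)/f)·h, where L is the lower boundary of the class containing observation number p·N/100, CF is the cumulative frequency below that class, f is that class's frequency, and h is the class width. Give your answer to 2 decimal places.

N = 90; target position k = 30/100 · 90 = 27.
Cumulative frequencies: 24, 26, 49, 78, 90.
Observation 27 falls in the class 1500 – <2000.
L = 1500, CF = 26, f = 23, h = 500.
P30 = 1500 + ((27 − 26)/23)·500 = 1500 + 21.7391 = 1521.74.

1521.74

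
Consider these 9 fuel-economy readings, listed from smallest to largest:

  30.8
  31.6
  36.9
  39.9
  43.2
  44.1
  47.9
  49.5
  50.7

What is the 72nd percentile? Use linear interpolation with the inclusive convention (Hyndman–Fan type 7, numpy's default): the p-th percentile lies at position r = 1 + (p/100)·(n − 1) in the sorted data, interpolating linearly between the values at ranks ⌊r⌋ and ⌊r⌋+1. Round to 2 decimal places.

n = 9.
r = 1 + (72/100)·(9 − 1) = 1 + 5.76 = 6.76.
Rank 6 is 44.1 and rank 7 is 47.9.
Interpolate: 44.1 + 0.76·(47.9 − 44.1) = 44.1 + 0.76·3.8 = 46.988.

46.99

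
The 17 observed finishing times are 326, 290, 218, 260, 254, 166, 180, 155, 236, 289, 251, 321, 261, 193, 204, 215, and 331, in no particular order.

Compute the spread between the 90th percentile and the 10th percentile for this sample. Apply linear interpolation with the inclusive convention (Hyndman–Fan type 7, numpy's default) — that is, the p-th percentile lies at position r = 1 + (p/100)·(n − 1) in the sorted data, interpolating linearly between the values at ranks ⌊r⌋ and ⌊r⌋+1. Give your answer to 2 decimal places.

Sorted: 155, 166, 180, 193, 204, 215, 218, 236, 251, 254, 260, 261, 289, 290, 321, 326, 331.
n = 17.
P10: r = 2.6; ranks 2–3 are 166, 180; interpolating gives 174.4.
P90: r = 15.4; ranks 15–16 are 321, 326; interpolating gives 323.
Difference: 323 − 174.4 = 148.6.

148.60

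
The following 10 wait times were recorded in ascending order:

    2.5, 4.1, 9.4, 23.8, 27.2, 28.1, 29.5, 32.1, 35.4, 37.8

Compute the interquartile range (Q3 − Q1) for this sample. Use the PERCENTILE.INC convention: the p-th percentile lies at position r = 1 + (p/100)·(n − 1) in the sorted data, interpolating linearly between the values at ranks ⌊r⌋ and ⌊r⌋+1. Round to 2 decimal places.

n = 10.
P25: r = 3.25; ranks 3–4 are 9.4, 23.8; interpolating gives 13.
P75: r = 7.75; ranks 7–8 are 29.5, 32.1; interpolating gives 31.45.
Difference: 31.45 − 13 = 18.45.

18.45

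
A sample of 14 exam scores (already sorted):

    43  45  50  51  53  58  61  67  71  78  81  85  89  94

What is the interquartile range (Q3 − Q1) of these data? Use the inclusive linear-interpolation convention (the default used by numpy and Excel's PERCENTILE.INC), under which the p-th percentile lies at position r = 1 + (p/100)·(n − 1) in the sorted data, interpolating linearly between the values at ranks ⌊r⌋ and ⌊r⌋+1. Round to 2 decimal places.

n = 14.
P25: r = 4.25; ranks 4–5 are 51, 53; interpolating gives 51.5.
P75: r = 10.75; ranks 10–11 are 78, 81; interpolating gives 80.25.
Difference: 80.25 − 51.5 = 28.75.

28.75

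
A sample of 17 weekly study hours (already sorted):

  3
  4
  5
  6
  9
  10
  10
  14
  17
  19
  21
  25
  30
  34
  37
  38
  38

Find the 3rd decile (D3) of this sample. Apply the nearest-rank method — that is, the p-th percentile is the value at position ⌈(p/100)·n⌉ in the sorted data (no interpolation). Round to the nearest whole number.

10

n = 17.
Position = ⌈30/100 · 17⌉ = ⌈5.1⌉ = 6.
The value at rank 6 is 10.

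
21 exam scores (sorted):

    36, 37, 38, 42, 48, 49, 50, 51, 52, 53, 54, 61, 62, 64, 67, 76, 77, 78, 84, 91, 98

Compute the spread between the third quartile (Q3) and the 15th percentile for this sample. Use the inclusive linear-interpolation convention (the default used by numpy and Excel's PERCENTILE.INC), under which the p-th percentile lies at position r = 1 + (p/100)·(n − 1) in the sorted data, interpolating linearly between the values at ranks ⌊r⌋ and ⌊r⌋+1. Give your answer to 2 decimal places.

n = 21.
P15: r = 4 (integer) → 42.
P75: r = 16 (integer) → 76.
Difference: 76 − 42 = 34.

34.00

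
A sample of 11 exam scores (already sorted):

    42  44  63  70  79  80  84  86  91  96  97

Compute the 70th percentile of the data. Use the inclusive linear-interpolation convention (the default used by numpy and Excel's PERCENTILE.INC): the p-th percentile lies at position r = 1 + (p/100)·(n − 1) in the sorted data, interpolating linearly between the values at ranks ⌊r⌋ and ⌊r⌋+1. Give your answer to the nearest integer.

n = 11.
r = 1 + (70/100)·(11 − 1) = 1 + 7 = 8.
r is an integer, so P70 is the value at rank 8: 86.

86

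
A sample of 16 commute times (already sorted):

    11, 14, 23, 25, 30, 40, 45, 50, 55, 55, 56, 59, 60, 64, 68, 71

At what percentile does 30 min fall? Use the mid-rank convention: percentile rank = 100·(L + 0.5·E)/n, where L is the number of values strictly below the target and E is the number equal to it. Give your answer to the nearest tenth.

28.1

Count below 30: L = 4; count equal: E = 1; n = 16.
Percentile rank = 100·(4 + 0.5·1)/16 = 100·4.5/16 = 28.12.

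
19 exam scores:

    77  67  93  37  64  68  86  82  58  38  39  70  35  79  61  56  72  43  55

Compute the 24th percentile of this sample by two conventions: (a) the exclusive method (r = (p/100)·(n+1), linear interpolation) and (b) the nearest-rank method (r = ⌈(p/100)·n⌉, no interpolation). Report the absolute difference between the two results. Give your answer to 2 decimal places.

0.80

Sorted: 35, 37, 38, 39, 43, 55, 56, 58, 61, 64, 67, 68, 70, 72, 77, 79, 82, 86, 93.
n = 19.
(a) r = 4.8; between ranks 4 (39) and 5 (43): 42.2.
(b) the nearest-rank method: rank 5 → 43.
|42.2 − 43| = 0.8.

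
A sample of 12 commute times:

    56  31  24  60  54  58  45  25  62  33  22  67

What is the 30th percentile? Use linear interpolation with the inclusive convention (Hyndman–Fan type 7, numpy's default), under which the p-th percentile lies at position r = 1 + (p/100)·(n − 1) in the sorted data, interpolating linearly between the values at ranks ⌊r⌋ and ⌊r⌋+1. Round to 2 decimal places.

Sorted: 22, 24, 25, 31, 33, 45, 54, 56, 58, 60, 62, 67.
n = 12.
r = 1 + (30/100)·(12 − 1) = 1 + 3.3 = 4.3.
Rank 4 is 31 and rank 5 is 33.
Interpolate: 31 + 0.3·(33 − 31) = 31 + 0.3·2 = 31.6.

31.60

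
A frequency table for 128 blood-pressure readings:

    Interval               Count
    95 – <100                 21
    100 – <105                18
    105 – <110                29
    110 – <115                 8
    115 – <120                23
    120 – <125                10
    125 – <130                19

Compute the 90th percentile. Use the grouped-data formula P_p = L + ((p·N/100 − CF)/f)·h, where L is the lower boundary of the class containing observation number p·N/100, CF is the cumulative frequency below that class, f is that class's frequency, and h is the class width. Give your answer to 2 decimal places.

126.63

N = 128; target position k = 90/100 · 128 = 115.2.
Cumulative frequencies: 21, 39, 68, 76, 99, 109, 128.
Observation 115.2 falls in the class 125 – <130.
L = 125, CF = 109, f = 19, h = 5.
P90 = 125 + ((115.2 − 109)/19)·5 = 125 + 1.63158 = 126.632.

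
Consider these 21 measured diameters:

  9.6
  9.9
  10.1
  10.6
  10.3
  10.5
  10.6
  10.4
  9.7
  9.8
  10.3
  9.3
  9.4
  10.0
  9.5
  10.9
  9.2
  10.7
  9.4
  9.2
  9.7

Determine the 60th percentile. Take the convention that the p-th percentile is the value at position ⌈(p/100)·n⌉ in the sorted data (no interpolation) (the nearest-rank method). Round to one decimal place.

10.1

Sorted: 9.2, 9.2, 9.3, 9.4, 9.4, 9.5, 9.6, 9.7, 9.7, 9.8, 9.9, 10.0, 10.1, 10.3, 10.3, 10.4, 10.5, 10.6, 10.6, 10.7, 10.9.
n = 21.
Position = ⌈60/100 · 21⌉ = ⌈12.6⌉ = 13.
The value at rank 13 is 10.1.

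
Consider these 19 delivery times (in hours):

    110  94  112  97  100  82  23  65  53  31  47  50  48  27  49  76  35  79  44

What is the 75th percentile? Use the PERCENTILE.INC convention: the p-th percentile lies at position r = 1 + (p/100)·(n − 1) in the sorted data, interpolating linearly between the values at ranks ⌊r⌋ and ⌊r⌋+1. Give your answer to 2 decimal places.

88.00

Sorted: 23, 27, 31, 35, 44, 47, 48, 49, 50, 53, 65, 76, 79, 82, 94, 97, 100, 110, 112.
n = 19.
r = 1 + (75/100)·(19 − 1) = 1 + 13.5 = 14.5.
Rank 14 is 82 and rank 15 is 94.
Interpolate: 82 + 0.5·(94 − 82) = 82 + 0.5·12 = 88.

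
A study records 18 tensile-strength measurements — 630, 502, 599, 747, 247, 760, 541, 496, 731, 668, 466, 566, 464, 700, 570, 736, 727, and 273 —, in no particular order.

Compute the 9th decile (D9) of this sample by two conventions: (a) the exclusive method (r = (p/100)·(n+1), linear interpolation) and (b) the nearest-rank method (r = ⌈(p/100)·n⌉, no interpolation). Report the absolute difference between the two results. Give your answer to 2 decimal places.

Sorted: 247, 273, 464, 466, 496, 502, 541, 566, 570, 599, 630, 668, 700, 727, 731, 736, 747, 760.
n = 18.
(a) r = 17.1; between ranks 17 (747) and 18 (760): 748.3.
(b) the nearest-rank method: rank 17 → 747.
|748.3 − 747| = 1.3.

1.30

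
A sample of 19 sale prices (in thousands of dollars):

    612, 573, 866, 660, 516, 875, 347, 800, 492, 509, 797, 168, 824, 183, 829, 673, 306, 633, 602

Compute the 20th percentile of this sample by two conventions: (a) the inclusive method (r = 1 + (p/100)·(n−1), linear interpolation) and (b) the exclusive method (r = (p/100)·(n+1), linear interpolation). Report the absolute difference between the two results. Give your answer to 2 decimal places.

Sorted: 168, 183, 306, 347, 492, 509, 516, 573, 602, 612, 633, 660, 673, 797, 800, 824, 829, 866, 875.
n = 19.
(a) r = 4.6; between ranks 4 (347) and 5 (492): 434.
(b) r = 4 → value at rank 4 = 347.
|434 − 347| = 87.

87.00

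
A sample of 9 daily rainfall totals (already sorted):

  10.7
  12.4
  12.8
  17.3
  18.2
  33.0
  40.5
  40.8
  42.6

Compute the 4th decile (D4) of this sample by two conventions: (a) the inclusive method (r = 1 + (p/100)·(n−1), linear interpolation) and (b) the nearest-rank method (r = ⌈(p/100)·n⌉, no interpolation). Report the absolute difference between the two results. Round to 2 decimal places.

n = 9.
(a) r = 4.2; between ranks 4 (17.3) and 5 (18.2): 17.48.
(b) the nearest-rank method: rank 4 → 17.3.
|17.48 − 17.3| = 0.18.

0.18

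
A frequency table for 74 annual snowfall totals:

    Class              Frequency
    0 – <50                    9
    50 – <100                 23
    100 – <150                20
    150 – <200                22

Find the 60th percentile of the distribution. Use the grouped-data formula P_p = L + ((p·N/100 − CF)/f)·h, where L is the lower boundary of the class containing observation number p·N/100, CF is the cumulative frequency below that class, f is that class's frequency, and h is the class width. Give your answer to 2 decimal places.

N = 74; target position k = 60/100 · 74 = 44.4.
Cumulative frequencies: 9, 32, 52, 74.
Observation 44.4 falls in the class 100 – <150.
L = 100, CF = 32, f = 20, h = 50.
P60 = 100 + ((44.4 − 32)/20)·50 = 100 + 31 = 131.

131.00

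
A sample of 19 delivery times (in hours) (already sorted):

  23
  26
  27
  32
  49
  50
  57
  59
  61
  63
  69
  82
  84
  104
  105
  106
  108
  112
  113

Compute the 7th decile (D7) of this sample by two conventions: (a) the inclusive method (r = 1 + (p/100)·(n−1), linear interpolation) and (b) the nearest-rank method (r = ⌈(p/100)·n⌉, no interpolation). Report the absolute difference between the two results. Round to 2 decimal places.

8.00

n = 19.
(a) r = 13.6; between ranks 13 (84) and 14 (104): 96.
(b) the nearest-rank method: rank 14 → 104.
|96 − 104| = 8.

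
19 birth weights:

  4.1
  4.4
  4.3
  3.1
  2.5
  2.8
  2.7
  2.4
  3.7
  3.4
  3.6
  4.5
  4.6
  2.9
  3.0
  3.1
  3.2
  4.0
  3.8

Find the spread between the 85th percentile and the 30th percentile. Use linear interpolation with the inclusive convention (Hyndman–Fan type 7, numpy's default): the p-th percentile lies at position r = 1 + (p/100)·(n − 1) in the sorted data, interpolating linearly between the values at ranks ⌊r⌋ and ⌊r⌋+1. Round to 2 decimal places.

1.29

Sorted: 2.4, 2.5, 2.7, 2.8, 2.9, 3.0, 3.1, 3.1, 3.2, 3.4, 3.6, 3.7, 3.8, 4.0, 4.1, 4.3, 4.4, 4.5, 4.6.
n = 19.
P30: r = 6.4; ranks 6–7 are 3.0, 3.1; interpolating gives 3.04.
P85: r = 16.3; ranks 16–17 are 4.3, 4.4; interpolating gives 4.33.
Difference: 4.33 − 3.04 = 1.29.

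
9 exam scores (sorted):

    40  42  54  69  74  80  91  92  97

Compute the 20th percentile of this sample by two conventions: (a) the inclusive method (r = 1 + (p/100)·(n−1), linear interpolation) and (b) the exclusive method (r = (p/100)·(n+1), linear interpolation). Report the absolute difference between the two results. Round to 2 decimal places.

7.20

n = 9.
(a) r = 2.6; between ranks 2 (42) and 3 (54): 49.2.
(b) r = 2 → value at rank 2 = 42.
|49.2 − 42| = 7.2.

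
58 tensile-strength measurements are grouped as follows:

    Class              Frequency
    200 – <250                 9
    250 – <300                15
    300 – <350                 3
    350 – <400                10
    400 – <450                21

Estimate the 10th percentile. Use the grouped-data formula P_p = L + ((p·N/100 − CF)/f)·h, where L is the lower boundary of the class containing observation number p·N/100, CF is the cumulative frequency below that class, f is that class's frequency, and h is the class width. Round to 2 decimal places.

232.22

N = 58; target position k = 10/100 · 58 = 5.8.
Cumulative frequencies: 9, 24, 27, 37, 58.
Observation 5.8 falls in the class 200 – <250.
L = 200, CF = 0, f = 9, h = 50.
P10 = 200 + ((5.8 − 0)/9)·50 = 200 + 32.2222 = 232.222.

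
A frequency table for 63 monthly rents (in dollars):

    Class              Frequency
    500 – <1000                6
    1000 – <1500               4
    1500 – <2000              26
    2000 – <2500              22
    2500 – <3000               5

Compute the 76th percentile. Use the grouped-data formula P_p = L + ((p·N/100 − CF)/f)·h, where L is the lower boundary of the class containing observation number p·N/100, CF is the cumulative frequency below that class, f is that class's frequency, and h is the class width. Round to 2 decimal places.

N = 63; target position k = 76/100 · 63 = 47.88.
Cumulative frequencies: 6, 10, 36, 58, 63.
Observation 47.88 falls in the class 2000 – <2500.
L = 2000, CF = 36, f = 22, h = 500.
P76 = 2000 + ((47.88 − 36)/22)·500 = 2000 + 270 = 2270.

2270.00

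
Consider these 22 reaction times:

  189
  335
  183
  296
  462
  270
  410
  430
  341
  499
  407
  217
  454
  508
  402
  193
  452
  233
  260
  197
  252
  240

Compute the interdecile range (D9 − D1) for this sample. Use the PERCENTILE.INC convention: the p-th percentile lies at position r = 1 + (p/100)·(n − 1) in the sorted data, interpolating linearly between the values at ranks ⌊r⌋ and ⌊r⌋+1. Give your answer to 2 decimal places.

267.80

Sorted: 183, 189, 193, 197, 217, 233, 240, 252, 260, 270, 296, 335, 341, 402, 407, 410, 430, 452, 454, 462, 499, 508.
n = 22.
P10: r = 3.1; ranks 3–4 are 193, 197; interpolating gives 193.4.
P90: r = 19.9; ranks 19–20 are 454, 462; interpolating gives 461.2.
Difference: 461.2 − 193.4 = 267.8.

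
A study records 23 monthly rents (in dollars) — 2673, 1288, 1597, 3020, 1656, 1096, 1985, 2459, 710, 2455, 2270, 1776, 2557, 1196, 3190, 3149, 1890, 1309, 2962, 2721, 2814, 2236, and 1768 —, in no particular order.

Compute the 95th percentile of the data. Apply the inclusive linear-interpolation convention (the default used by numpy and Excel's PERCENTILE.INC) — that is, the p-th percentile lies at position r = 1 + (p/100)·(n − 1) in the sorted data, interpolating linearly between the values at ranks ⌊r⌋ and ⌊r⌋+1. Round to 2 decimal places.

3136.10

Sorted: 710, 1096, 1196, 1288, 1309, 1597, 1656, 1768, 1776, 1890, 1985, 2236, 2270, 2455, 2459, 2557, 2673, 2721, 2814, 2962, 3020, 3149, 3190.
n = 23.
r = 1 + (95/100)·(23 − 1) = 1 + 20.9 = 21.9.
Rank 21 is 3020 and rank 22 is 3149.
Interpolate: 3020 + 0.9·(3149 − 3020) = 3020 + 0.9·129 = 3136.1.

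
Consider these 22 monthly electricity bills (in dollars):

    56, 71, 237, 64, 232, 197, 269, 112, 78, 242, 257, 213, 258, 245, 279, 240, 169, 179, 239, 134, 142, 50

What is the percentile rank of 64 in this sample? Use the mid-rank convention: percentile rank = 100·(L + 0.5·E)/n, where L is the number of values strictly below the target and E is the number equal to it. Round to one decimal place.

Sorted: 50, 56, 64, 71, 78, 112, 134, 142, 169, 179, 197, 213, 232, 237, 239, 240, 242, 245, 257, 258, 269, 279.
Count below 64: L = 2; count equal: E = 1; n = 22.
Percentile rank = 100·(2 + 0.5·1)/22 = 100·2.5/22 = 11.36.

11.4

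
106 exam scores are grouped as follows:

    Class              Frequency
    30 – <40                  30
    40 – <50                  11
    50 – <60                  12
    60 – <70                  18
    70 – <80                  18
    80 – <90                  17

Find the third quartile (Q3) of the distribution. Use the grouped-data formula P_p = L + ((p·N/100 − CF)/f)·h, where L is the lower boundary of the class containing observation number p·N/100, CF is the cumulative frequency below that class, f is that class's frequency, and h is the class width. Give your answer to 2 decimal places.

74.72

N = 106; target position k = 75/100 · 106 = 79.5.
Cumulative frequencies: 30, 41, 53, 71, 89, 106.
Observation 79.5 falls in the class 70 – <80.
L = 70, CF = 71, f = 18, h = 10.
P75 = 70 + ((79.5 − 71)/18)·10 = 70 + 4.72222 = 74.7222.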